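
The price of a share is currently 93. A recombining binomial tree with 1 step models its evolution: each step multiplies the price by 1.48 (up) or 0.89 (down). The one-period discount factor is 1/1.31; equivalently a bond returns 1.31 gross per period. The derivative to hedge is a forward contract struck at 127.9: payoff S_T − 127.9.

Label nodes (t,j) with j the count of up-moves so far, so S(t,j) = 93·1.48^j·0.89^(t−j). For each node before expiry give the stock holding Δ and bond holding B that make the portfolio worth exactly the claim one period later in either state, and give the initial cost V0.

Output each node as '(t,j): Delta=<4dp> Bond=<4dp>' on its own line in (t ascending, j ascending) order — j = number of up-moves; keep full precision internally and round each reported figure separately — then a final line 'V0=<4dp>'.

Risk-neutral probability p* = (R−d)/(u−d) = (1.31−0.89)/(1.48−0.89) = 0.7119.
Terminal payoffs: V(1,0)=-45.1300, V(1,1)=9.7400
Node (0,0) S=93.0000: V=(p*·9.7400+(1−p*)·-45.1300)/1.31=-4.6336; Δ=(9.7400−-45.1300)/(137.6400−82.7700)=1.0000; B=V−Δ·S=-97.6336
Self-financing check: at every node Δ·S+B equals the discounted successor values.

(0,0): Delta=1.0000 Bond=-97.6336
V0=-4.6336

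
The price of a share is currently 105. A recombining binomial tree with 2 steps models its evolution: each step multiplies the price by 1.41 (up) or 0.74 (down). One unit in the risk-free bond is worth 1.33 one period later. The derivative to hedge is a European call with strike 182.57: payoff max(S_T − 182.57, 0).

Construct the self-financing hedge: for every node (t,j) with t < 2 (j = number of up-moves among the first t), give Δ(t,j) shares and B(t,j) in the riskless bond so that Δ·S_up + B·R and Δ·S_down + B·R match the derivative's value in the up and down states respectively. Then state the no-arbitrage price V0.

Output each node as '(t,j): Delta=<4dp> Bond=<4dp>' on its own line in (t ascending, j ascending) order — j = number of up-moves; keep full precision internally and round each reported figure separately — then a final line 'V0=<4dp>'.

No-arbitrage ⇒ martingale measure with p* = (R−d)/(u−d) = 0.8806.
At expiry t=2: V(2,0)=0.0000, V(2,1)=0.0000, V(2,2)=26.1805
Node (1,0) S=77.7000: V=(p*·0.0000+(1−p*)·0.0000)/1.33=0.0000; Δ=(0.0000−0.0000)/(109.5570−57.4980)=0.0000; B=V−Δ·S=0.0000
Node (1,1) S=148.0500: V=(p*·26.1805+(1−p*)·0.0000)/1.33=17.3342; Δ=(26.1805−0.0000)/(208.7505−109.5570)=0.2639; B=V−Δ·S=-21.7412
Node (0,0) S=105.0000: V=(p*·17.3342+(1−p*)·0.0000)/1.33=11.4770; Δ=(17.3342−0.0000)/(148.0500−77.7000)=0.2464; B=V−Δ·S=-14.3949
Each (Δ,B) replicates both successor values, so the strategy is self-financing and V0 is arbitrage-free.

(0,0): Delta=0.2464 Bond=-14.3949
(1,0): Delta=0.0000 Bond=0.0000
(1,1): Delta=0.2639 Bond=-21.7412
V0=11.4770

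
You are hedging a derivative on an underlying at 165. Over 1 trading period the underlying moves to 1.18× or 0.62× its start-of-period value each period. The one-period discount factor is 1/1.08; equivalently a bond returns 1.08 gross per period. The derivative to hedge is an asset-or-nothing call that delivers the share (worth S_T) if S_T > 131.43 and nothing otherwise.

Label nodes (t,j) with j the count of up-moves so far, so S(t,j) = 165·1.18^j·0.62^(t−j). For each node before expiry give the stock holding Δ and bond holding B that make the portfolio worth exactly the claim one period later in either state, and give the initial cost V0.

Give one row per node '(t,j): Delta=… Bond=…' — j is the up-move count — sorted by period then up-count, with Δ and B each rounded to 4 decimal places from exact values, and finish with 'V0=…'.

(0,0): Delta=2.1071 Bond=-199.5933
V0=148.0853

Risk-neutral probability p* = (R−d)/(u−d) = (1.08−0.62)/(1.18−0.62) = 0.8214.
Payoff layer (t=1): V(1,0)=0.0000, V(1,1)=194.7000
Node (0,0) S=165.0000: V=(p*·194.7000+(1−p*)·0.0000)/1.08=148.0853; Δ=(194.7000−0.0000)/(194.7000−102.3000)=2.1071; B=V−Δ·S=-199.5933
Check: Δ(0,0)·S0 + B(0,0) = 148.0853 = V0.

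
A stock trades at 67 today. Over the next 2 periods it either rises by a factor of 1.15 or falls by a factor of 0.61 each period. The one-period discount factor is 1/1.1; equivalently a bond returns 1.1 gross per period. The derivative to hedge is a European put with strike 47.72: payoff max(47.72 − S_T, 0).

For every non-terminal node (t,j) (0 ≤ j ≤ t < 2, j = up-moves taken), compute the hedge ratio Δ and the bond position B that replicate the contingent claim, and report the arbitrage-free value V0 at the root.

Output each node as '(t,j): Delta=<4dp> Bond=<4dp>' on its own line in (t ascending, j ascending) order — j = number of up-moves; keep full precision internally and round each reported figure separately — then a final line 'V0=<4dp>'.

No-arbitrage ⇒ martingale measure with p* = (R−d)/(u−d) = 0.9074.
Terminal payoffs: V(2,0)=22.7893, V(2,1)=0.7195, V(2,2)=0.0000
Node (1,0) S=40.8700: V=(p*·0.7195+(1−p*)·22.7893)/1.1=2.5118; Δ=(0.7195−22.7893)/(47.0005−24.9307)=-1.0000; B=V−Δ·S=43.3818
Node (1,1) S=77.0500: V=(p*·0.0000+(1−p*)·0.7195)/1.1=0.0606; Δ=(0.0000−0.7195)/(88.6075−47.0005)=-0.0173; B=V−Δ·S=1.3930
Node (0,0) S=67.0000: V=(p*·0.0606+(1−p*)·2.5118)/1.1=0.2614; Δ=(0.0606−2.5118)/(77.0500−40.8700)=-0.0678; B=V−Δ·S=4.8008
Check: Δ(0,0)·S0 + B(0,0) = 0.2614 = V0.

(0,0): Delta=-0.0678 Bond=4.8008
(1,0): Delta=-1.0000 Bond=43.3818
(1,1): Delta=-0.0173 Bond=1.3930
V0=0.2614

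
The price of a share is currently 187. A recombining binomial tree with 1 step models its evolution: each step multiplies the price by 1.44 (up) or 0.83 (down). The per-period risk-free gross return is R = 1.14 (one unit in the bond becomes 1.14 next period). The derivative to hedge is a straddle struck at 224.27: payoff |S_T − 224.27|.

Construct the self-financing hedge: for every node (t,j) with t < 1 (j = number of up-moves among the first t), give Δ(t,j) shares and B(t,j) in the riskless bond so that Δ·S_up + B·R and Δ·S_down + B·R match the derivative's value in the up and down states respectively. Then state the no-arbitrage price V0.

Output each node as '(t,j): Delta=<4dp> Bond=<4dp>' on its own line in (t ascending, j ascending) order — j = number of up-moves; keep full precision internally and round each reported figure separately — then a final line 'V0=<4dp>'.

(0,0): Delta=-0.2108 Bond=89.2840
V0=49.8578

No-arbitrage ⇒ martingale measure with p* = (R−d)/(u−d) = 0.5082.
Terminal payoffs: V(1,0)=69.0600, V(1,1)=45.0100
Node (0,0) S=187.0000: V=(p*·45.0100+(1−p*)·69.0600)/1.14=49.8578; Δ=(45.0100−69.0600)/(269.2800−155.2100)=-0.2108; B=V−Δ·S=89.2840
Each (Δ,B) replicates both successor values, so the strategy is self-financing and V0 is arbitrage-free.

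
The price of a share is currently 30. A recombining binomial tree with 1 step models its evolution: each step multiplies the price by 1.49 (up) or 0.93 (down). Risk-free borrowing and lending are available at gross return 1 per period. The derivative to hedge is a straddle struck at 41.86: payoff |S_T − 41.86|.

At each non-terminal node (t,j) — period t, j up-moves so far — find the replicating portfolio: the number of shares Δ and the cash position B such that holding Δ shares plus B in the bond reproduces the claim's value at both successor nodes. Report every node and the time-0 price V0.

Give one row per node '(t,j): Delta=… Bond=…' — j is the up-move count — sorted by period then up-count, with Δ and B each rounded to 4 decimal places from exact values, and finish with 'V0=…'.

(0,0): Delta=-0.6619 Bond=32.4271
V0=12.5700

The replicating-portfolio and risk-neutral prices coincide; use p* = (1−0.93)/(1.49−0.93) = 0.1250 for the latter.
Terminal values V(1,·): V(1,0)=13.9600, V(1,1)=2.8400
(0,0): S=30.0000. Δ = (V_up−V_dn)/(S_up−S_dn) = (2.8400−13.9600)/(44.7000−27.9000) = -0.6619. V = [p*·2.8400 + (1−p*)·13.9600]/1 = 12.5700. B = V − Δ·S = 32.4271.
Self-financing check: at every node Δ·S+B equals the discounted successor values.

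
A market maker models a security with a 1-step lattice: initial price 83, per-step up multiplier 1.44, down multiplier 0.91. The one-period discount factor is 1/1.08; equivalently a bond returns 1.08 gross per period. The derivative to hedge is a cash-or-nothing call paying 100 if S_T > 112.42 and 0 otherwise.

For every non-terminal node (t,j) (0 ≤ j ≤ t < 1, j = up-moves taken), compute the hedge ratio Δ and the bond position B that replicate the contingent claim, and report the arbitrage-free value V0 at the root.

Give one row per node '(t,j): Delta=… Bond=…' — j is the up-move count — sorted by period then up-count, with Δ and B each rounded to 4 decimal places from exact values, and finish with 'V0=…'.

The replicating-portfolio and risk-neutral prices coincide; use p* = (1.08−0.91)/(1.44−0.91) = 0.3208 for the latter.
Terminal payoffs: V(1,0)=0.0000, V(1,1)=100.0000
Node (0,0) S=83.0000: V=(p*·100.0000+(1−p*)·0.0000)/1.08=29.6995; Δ=(100.0000−0.0000)/(119.5200−75.5300)=2.2732; B=V−Δ·S=-158.9797
Root portfolio cost Δ·83+B reproduces V0=29.6995.

(0,0): Delta=2.2732 Bond=-158.9797
V0=29.6995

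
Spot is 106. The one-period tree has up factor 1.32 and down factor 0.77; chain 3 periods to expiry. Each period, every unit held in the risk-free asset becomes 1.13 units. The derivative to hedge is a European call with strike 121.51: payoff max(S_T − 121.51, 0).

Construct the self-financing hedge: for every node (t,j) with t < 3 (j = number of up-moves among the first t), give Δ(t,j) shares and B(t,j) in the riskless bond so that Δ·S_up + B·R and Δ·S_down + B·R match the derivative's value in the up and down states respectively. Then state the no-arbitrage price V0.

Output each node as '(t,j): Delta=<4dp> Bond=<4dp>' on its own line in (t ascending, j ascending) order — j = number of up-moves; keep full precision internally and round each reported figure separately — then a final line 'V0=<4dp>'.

The replicating-portfolio and risk-neutral prices coincide; use p* = (1.13−0.77)/(1.32−0.77) = 0.6545 for the latter.
Terminal values V(3,·): V(3,0)=0.0000, V(3,1)=0.0000, V(3,2)=20.7047, V(3,3)=122.2866
(2,0): S=62.8474. Δ = (V_up−V_dn)/(S_up−S_dn) = (0.0000−0.0000)/(82.9586−48.3925) = 0.0000. V = [p*·0.0000 + (1−p*)·0.0000]/1.13 = 0.0000. B = V − Δ·S = 0.0000.
(2,1): S=107.7384. Δ = (V_up−V_dn)/(S_up−S_dn) = (20.7047−0.0000)/(142.2147−82.9586) = 0.3494. V = [p*·20.7047 + (1−p*)·0.0000]/1.13 = 11.9931. B = V − Δ·S = -25.6518.
(2,2): S=184.6944. Δ = (V_up−V_dn)/(S_up−S_dn) = (122.2866−20.7047)/(243.7966−142.2147) = 1.0000. V = [p*·122.2866 + (1−p*)·20.7047]/1.13 = 77.1634. B = V − Δ·S = -107.5310.
(1,0): S=81.6200. Δ = (V_up−V_dn)/(S_up−S_dn) = (11.9931−0.0000)/(107.7384−62.8474) = 0.2672. V = [p*·11.9931 + (1−p*)·0.0000]/1.13 = 6.9469. B = V − Δ·S = -14.8587.
(1,1): S=139.9200. Δ = (V_up−V_dn)/(S_up−S_dn) = (77.1634−11.9931)/(184.6944−107.7384) = 0.8469. V = [p*·77.1634 + (1−p*)·11.9931]/1.13 = 48.3629. B = V − Δ·S = -70.1287.
(0,0): S=106.0000. Δ = (V_up−V_dn)/(S_up−S_dn) = (48.3629−6.9469)/(139.9200−81.6200) = 0.7104. V = [p*·48.3629 + (1−p*)·6.9469]/1.13 = 30.1376. B = V − Δ·S = -45.1641.
The time-0 hedge costs 30.1376, which is the no-arbitrage price.

(0,0): Delta=0.7104 Bond=-45.1641
(1,0): Delta=0.2672 Bond=-14.8587
(1,1): Delta=0.8469 Bond=-70.1287
(2,0): Delta=0.0000 Bond=0.0000
(2,1): Delta=0.3494 Bond=-25.6518
(2,2): Delta=1.0000 Bond=-107.5310
V0=30.1376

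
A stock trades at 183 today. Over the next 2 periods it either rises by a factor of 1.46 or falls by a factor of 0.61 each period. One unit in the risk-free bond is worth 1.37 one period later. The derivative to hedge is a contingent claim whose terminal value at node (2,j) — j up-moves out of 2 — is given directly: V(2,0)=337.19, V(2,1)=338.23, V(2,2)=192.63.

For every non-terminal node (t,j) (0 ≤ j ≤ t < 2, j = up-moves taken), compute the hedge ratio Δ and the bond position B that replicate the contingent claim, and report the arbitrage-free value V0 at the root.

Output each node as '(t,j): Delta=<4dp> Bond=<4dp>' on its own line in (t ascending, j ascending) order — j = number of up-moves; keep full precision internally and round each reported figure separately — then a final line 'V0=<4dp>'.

(0,0): Delta=-0.6104 Bond=229.8826
(1,0): Delta=0.0110 Bond=245.5793
(1,1): Delta=-0.6411 Bond=323.1529
V0=118.1837

The replicating-portfolio and risk-neutral prices coincide; use p* = (1.37−0.61)/(1.46−0.61) = 0.8941 for the latter.
Terminal values V(2,·): V(2,0)=337.1900, V(2,1)=338.2300, V(2,2)=192.6300
(1,0): S=111.6300. Δ = (V_up−V_dn)/(S_up−S_dn) = (338.2300−337.1900)/(162.9798−68.0943) = 0.0110. V = [p*·338.2300 + (1−p*)·337.1900]/1.37 = 246.8028. B = V − Δ·S = 245.5793.
(1,1): S=267.1800. Δ = (V_up−V_dn)/(S_up−S_dn) = (192.6300−338.2300)/(390.0828−162.9798) = -0.6411. V = [p*·192.6300 + (1−p*)·338.2300]/1.37 = 151.8587. B = V − Δ·S = 323.1529.
(0,0): S=183.0000. Δ = (V_up−V_dn)/(S_up−S_dn) = (151.8587−246.8028)/(267.1800−111.6300) = -0.6104. V = [p*·151.8587 + (1−p*)·246.8028]/1.37 = 118.1837. B = V − Δ·S = 229.8826.
Self-financing check: at every node Δ·S+B equals the discounted successor values.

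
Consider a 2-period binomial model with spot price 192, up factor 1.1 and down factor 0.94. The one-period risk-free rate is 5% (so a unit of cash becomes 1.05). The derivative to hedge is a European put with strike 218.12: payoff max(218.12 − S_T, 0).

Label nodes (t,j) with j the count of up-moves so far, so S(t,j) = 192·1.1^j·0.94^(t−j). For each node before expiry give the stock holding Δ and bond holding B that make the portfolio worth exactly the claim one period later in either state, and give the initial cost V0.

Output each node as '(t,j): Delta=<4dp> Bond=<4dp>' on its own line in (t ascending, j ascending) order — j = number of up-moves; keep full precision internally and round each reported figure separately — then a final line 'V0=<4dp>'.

Under the risk-neutral measure, an up-move has probability p* = (R−d)/(u−d) = 0.6875 and values discount at R = 1.05.
Payoff layer (t=2): V(2,0)=48.4688, V(2,1)=19.5920, V(2,2)=0.0000
(1,0): S=180.4800. Δ = (V_up−V_dn)/(S_up−S_dn) = (19.5920−48.4688)/(198.5280−169.6512) = -1.0000. V = [p*·19.5920 + (1−p*)·48.4688]/1.05 = 27.2533. B = V − Δ·S = 207.7333.
(1,1): S=211.2000. Δ = (V_up−V_dn)/(S_up−S_dn) = (0.0000−19.5920)/(232.3200−198.5280) = -0.5798. V = [p*·0.0000 + (1−p*)·19.5920]/1.05 = 5.8310. B = V − Δ·S = 128.2810.
(0,0): S=192.0000. Δ = (V_up−V_dn)/(S_up−S_dn) = (5.8310−27.2533)/(211.2000−180.4800) = -0.6973. V = [p*·5.8310 + (1−p*)·27.2533]/1.05 = 11.9290. B = V − Δ·S = 145.8189.
Self-financing check: at every node Δ·S+B equals the discounted successor values.

(0,0): Delta=-0.6973 Bond=145.8189
(1,0): Delta=-1.0000 Bond=207.7333
(1,1): Delta=-0.5798 Bond=128.2810
V0=11.9290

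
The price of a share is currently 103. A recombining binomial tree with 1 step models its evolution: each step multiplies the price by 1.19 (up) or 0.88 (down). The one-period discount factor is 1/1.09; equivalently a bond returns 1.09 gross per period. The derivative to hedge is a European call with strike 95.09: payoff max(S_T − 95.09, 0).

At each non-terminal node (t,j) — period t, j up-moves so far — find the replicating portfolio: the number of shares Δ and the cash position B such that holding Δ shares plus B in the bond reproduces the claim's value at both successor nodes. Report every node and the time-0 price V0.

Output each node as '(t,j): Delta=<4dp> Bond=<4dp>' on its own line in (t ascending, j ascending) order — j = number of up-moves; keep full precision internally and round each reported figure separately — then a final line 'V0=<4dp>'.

Since d<R<u, set p* = (R−d)/(u−d) = 0.6774; price each node as the discounted p*-expectation of its children.
Terminal payoffs: V(1,0)=0.0000, V(1,1)=27.4800
(0,0): S=103.0000. Δ = (V_up−V_dn)/(S_up−S_dn) = (27.4800−0.0000)/(122.5700−90.6400) = 0.8606. V = [p*·27.4800 + (1−p*)·0.0000]/1.09 = 17.0784. B = V − Δ·S = -71.5667.
The time-0 hedge costs 17.0784, which is the no-arbitrage price.

(0,0): Delta=0.8606 Bond=-71.5667
V0=17.0784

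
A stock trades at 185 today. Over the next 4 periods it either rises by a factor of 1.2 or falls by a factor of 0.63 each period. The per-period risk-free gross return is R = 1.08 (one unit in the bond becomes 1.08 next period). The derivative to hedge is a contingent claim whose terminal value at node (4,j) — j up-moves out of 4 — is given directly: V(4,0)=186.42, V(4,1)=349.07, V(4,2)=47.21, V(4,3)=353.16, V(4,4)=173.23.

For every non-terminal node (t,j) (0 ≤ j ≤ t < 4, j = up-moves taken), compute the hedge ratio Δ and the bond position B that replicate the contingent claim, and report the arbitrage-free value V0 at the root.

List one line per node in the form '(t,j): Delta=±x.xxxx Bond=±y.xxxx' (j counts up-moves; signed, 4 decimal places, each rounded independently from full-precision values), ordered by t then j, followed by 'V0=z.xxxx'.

(0,0): Delta=0.0130 Bond=168.1944
(1,0): Delta=1.2590 Bond=36.4333
(1,1): Delta=-0.1614 Bond=220.3744
(2,0): Delta=-4.5147 Bond=463.2864
(2,1): Delta=2.0673 Bond=-73.7023
(2,2): Delta=-0.4734 Bond=321.1261
(3,0): Delta=6.1686 Bond=6.1564
(3,1): Delta=-6.0103 Bond=632.1340
(3,2): Delta=3.1982 Bond=-269.3938
(3,3): Delta=-0.9874 Bond=511.1389
V0=170.6049

Since d<R<u, set p* = (R−d)/(u−d) = 0.7895; price each node as the discounted p*-expectation of its children.
Payoff layer (t=4): V(4,0)=186.4200, V(4,1)=349.0700, V(4,2)=47.2100, V(4,3)=353.1600, V(4,4)=173.2300
Node (3,0) S=46.2587: V=(p*·349.0700+(1−p*)·186.4200)/1.08=291.5073; Δ=(349.0700−186.4200)/(55.5104−29.1430)=6.1686; B=V−Δ·S=6.1564
Node (3,1) S=88.1118: V=(p*·47.2100+(1−p*)·349.0700)/1.08=102.5551; Δ=(47.2100−349.0700)/(105.7342−55.5104)=-6.0103; B=V−Δ·S=632.1340
Node (3,2) S=167.8320: V=(p*·353.1600+(1−p*)·47.2100)/1.08=267.3606; Δ=(353.1600−47.2100)/(201.3984−105.7342)=3.1982; B=V−Δ·S=-269.3938
Node (3,3) S=319.6800: V=(p*·173.2300+(1−p*)·353.1600)/1.08=195.4722; Δ=(173.2300−353.1600)/(383.6160−201.3984)=-0.9874; B=V−Δ·S=511.1389
Node (2,0) S=73.4265: V=(p*·102.5551+(1−p*)·291.5073)/1.08=131.7912; Δ=(102.5551−291.5073)/(88.1118−46.2587)=-4.5147; B=V−Δ·S=463.2864
Node (2,1) S=139.8600: V=(p*·267.3606+(1−p*)·102.5551)/1.08=215.4303; Δ=(267.3606−102.5551)/(167.8320−88.1118)=2.0673; B=V−Δ·S=-73.7023
Node (2,2) S=266.4000: V=(p*·195.4722+(1−p*)·267.3606)/1.08=195.0061; Δ=(195.4722−267.3606)/(319.6800−167.8320)=-0.4734; B=V−Δ·S=321.1261
Node (1,0) S=116.5500: V=(p*·215.4303+(1−p*)·131.7912)/1.08=183.1686; Δ=(215.4303−131.7912)/(139.8600−73.4265)=1.2590; B=V−Δ·S=36.4333
Node (1,1) S=222.0000: V=(p*·195.0061+(1−p*)·215.4303)/1.08=184.5426; Δ=(195.0061−215.4303)/(266.4000−139.8600)=-0.1614; B=V−Δ·S=220.3744
Node (0,0) S=185.0000: V=(p*·184.5426+(1−p*)·183.1686)/1.08=170.6049; Δ=(184.5426−183.1686)/(222.0000−116.5500)=0.0130; B=V−Δ·S=168.1944
Each (Δ,B) replicates both successor values, so the strategy is self-financing and V0 is arbitrage-free.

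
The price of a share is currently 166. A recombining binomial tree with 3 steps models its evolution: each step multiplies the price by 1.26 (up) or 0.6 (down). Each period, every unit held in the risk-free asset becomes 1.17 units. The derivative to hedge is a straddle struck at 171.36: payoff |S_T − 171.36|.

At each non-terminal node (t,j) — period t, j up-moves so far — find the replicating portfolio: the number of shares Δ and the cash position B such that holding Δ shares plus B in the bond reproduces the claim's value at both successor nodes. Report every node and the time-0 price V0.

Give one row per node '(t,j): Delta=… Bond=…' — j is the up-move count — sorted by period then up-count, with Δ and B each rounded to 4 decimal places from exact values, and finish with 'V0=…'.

The replicating-portfolio and risk-neutral prices coincide; use p* = (1.17−0.6)/(1.26−0.6) = 0.8636 for the latter.
Terminal values V(3,·): V(3,0)=135.5040, V(3,1)=96.0624, V(3,2)=13.2350, V(3,3)=160.7024
Node (2,0) S=59.7600: V=(p*·96.0624+(1−p*)·135.5040)/1.17=86.7015; Δ=(96.0624−135.5040)/(75.2976−35.8560)=-1.0000; B=V−Δ·S=146.4615
Node (2,1) S=125.4960: V=(p*·13.2350+(1−p*)·96.0624)/1.17=20.9655; Δ=(13.2350−96.0624)/(158.1250−75.2976)=-1.0000; B=V−Δ·S=146.4615
Node (2,2) S=263.5416: V=(p*·160.7024+(1−p*)·13.2350)/1.17=120.1652; Δ=(160.7024−13.2350)/(332.0624−158.1250)=0.8478; B=V−Δ·S=-103.2703
Node (1,0) S=99.6000: V=(p*·20.9655+(1−p*)·86.7015)/1.17=25.5808; Δ=(20.9655−86.7015)/(125.4960−59.7600)=-1.0000; B=V−Δ·S=125.1808
Node (1,1) S=209.1600: V=(p*·120.1652+(1−p*)·20.9655)/1.17=91.1435; Δ=(120.1652−20.9655)/(263.5416−125.4960)=0.7186; B=V−Δ·S=-59.1589
Node (0,0) S=166.0000: V=(p*·91.1435+(1−p*)·25.5808)/1.17=70.2591; Δ=(91.1435−25.5808)/(209.1600−99.6000)=0.5984; B=V−Δ·S=-29.0784
Self-financing check: at every node Δ·S+B equals the discounted successor values.

(0,0): Delta=0.5984 Bond=-29.0784
(1,0): Delta=-1.0000 Bond=125.1808
(1,1): Delta=0.7186 Bond=-59.1589
(2,0): Delta=-1.0000 Bond=146.4615
(2,1): Delta=-1.0000 Bond=146.4615
(2,2): Delta=0.8478 Bond=-103.2703
V0=70.2591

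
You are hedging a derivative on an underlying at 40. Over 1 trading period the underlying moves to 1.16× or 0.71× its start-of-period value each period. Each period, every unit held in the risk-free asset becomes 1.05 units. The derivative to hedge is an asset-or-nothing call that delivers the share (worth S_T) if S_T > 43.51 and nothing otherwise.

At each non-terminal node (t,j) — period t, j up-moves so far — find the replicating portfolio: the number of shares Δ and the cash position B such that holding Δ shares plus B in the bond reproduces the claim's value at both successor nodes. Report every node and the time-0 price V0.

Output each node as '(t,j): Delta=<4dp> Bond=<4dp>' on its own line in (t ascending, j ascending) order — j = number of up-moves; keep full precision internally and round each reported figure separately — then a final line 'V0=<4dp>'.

(0,0): Delta=2.5778 Bond=-69.7228
V0=33.3884

Under the risk-neutral measure, an up-move has probability p* = (R−d)/(u−d) = 0.7556 and values discount at R = 1.05.
Payoff layer (t=1): V(1,0)=0.0000, V(1,1)=46.4000
  t=0,j=0: stock 40.0000 → up 46.4000 (V=46.4000), down 28.4000 (V=0.0000). Price 33.3884; hedge Δ=2.5778, bond B=-69.7228.
Check: Δ(0,0)·S0 + B(0,0) = 33.3884 = V0.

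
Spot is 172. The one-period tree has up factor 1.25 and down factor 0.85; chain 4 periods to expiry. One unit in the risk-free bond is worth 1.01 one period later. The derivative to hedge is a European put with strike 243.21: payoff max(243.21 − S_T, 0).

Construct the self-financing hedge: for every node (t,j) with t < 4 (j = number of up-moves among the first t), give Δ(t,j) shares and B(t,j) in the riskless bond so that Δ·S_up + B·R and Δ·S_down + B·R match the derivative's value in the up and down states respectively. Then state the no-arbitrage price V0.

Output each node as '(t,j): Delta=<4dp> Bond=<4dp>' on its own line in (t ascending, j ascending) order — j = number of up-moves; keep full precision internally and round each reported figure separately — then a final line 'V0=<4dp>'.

Risk-neutral probability p* = (R−d)/(u−d) = (1.01−0.85)/(1.25−0.85) = 0.4000.
Terminal payoffs: V(4,0)=153.4249, V(4,1)=111.1731, V(4,2)=49.0381, V(4,3)=0.0000, V(4,4)=0.0000
  t=3,j=0: stock 105.6295 → up 132.0369 (V=111.1731), down 89.7851 (V=153.4249). Price 135.1725; hedge Δ=-1.0000, bond B=240.8020.
  t=3,j=1: stock 155.3375 → up 194.1719 (V=49.0381), down 132.0369 (V=111.1731). Price 85.4645; hedge Δ=-1.0000, bond B=240.8020.
  t=3,j=2: stock 228.4375 → up 285.5469 (V=0.0000), down 194.1719 (V=49.0381). Price 29.1316; hedge Δ=-0.5367, bond B=151.7269.
  t=3,j=3: stock 335.9375 → up 419.9219 (V=0.0000), down 285.5469 (V=0.0000). Price 0.0000; hedge Δ=0.0000, bond B=0.0000.
  t=2,j=0: stock 124.2700 → up 155.3375 (V=85.4645), down 105.6295 (V=135.1725). Price 114.1478; hedge Δ=-1.0000, bond B=238.4178.
  t=2,j=1: stock 182.7500 → up 228.4375 (V=29.1316), down 155.3375 (V=85.4645). Price 62.3082; hedge Δ=-0.7706, bond B=203.1405.
  t=2,j=2: stock 268.7500 → up 335.9375 (V=0.0000), down 228.4375 (V=29.1316). Price 17.3059; hedge Δ=-0.2710, bond B=90.1348.
  t=1,j=0: stock 146.2000 → up 182.7500 (V=62.3082), down 124.2700 (V=114.1478). Price 92.4871; hedge Δ=-0.8864, bond B=222.0860.
  t=1,j=1: stock 215.0000 → up 268.7500 (V=17.3059), down 182.7500 (V=62.3082). Price 43.8686; hedge Δ=-0.5233, bond B=156.3745.
  t=0,j=0: stock 172.0000 → up 215.0000 (V=43.8686), down 146.2000 (V=92.4871). Price 72.3165; hedge Δ=-0.7067, bond B=193.8628.
Check: Δ(0,0)·S0 + B(0,0) = 72.3165 = V0.

(0,0): Delta=-0.7067 Bond=193.8628
(1,0): Delta=-0.8864 Bond=222.0860
(1,1): Delta=-0.5233 Bond=156.3745
(2,0): Delta=-1.0000 Bond=238.4178
(2,1): Delta=-0.7706 Bond=203.1405
(2,2): Delta=-0.2710 Bond=90.1348
(3,0): Delta=-1.0000 Bond=240.8020
(3,1): Delta=-1.0000 Bond=240.8020
(3,2): Delta=-0.5367 Bond=151.7269
(3,3): Delta=0.0000 Bond=0.0000
V0=72.3165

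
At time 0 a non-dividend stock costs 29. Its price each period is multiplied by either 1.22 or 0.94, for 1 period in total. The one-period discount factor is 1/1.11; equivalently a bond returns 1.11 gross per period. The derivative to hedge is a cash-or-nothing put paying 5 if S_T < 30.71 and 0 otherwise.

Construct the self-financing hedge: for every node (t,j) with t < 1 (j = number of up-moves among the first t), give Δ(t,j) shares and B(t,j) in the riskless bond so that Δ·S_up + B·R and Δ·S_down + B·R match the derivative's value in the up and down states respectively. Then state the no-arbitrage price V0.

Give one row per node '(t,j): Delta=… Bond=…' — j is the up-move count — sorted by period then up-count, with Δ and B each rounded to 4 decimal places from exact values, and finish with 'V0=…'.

No-arbitrage ⇒ martingale measure with p* = (R−d)/(u−d) = 0.6071.
Terminal payoffs: V(1,0)=5.0000, V(1,1)=0.0000
(0,0): S=29.0000. Δ = (V_up−V_dn)/(S_up−S_dn) = (0.0000−5.0000)/(35.3800−27.2600) = -0.6158. V = [p*·0.0000 + (1−p*)·5.0000]/1.11 = 1.7696. B = V − Δ·S = 19.6268.
Root portfolio cost Δ·29+B reproduces V0=1.7696.

(0,0): Delta=-0.6158 Bond=19.6268
V0=1.7696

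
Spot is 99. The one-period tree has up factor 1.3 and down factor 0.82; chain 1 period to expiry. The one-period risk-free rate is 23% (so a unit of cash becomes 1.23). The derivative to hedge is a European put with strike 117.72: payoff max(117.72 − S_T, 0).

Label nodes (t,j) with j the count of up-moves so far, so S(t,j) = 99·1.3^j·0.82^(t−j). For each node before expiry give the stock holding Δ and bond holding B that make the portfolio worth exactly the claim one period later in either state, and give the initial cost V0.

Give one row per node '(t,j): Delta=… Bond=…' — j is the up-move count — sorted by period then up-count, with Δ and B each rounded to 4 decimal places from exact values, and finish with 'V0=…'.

Since d<R<u, set p* = (R−d)/(u−d) = 0.8542; price each node as the discounted p*-expectation of its children.
At expiry t=1: V(1,0)=36.5400, V(1,1)=0.0000
  t=0,j=0: stock 99.0000 → up 128.7000 (V=0.0000), down 81.1800 (V=36.5400). Price 4.3323; hedge Δ=-0.7689, bond B=80.4573.
Check: Δ(0,0)·S0 + B(0,0) = 4.3323 = V0.

(0,0): Delta=-0.7689 Bond=80.4573
V0=4.3323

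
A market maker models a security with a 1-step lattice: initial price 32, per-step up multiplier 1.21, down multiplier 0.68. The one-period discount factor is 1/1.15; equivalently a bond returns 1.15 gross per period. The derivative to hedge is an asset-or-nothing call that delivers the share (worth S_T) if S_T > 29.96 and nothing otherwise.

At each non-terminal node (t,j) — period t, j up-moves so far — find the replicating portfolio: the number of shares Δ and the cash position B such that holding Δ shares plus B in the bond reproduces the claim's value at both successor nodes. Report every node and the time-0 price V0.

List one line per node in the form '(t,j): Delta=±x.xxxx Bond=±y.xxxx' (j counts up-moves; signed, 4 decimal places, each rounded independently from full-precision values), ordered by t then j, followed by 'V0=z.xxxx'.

No-arbitrage ⇒ martingale measure with p* = (R−d)/(u−d) = 0.8868.
Terminal payoffs: V(1,0)=0.0000, V(1,1)=38.7200
  t=0,j=0: stock 32.0000 → up 38.7200 (V=38.7200), down 21.7600 (V=0.0000). Price 29.8579; hedge Δ=2.2830, bond B=-43.1987.
Check: Δ(0,0)·S0 + B(0,0) = 29.8579 = V0.

(0,0): Delta=2.2830 Bond=-43.1987
V0=29.8579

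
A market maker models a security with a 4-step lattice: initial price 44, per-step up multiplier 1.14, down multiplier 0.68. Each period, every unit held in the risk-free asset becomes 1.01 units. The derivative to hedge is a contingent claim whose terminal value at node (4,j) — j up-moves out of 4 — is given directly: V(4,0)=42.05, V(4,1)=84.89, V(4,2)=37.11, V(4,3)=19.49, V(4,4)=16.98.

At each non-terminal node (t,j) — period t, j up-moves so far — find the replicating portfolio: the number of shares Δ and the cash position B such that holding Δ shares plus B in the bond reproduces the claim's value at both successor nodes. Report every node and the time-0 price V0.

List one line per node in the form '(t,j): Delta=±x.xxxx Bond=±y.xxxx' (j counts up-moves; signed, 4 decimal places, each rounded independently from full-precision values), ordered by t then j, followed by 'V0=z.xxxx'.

(0,0): Delta=-0.7606 Bond=59.9415
(1,0): Delta=-1.7821 Bond=91.1048
(1,1): Delta=-0.5206 Bond=48.5006
(2,0): Delta=-2.3454 Bond=103.4762
(2,1): Delta=-1.6497 Bond=87.5012
(2,2): Delta=-0.2552 Bond=33.8129
(3,0): Delta=6.7315 Bond=-21.0680
(3,1): Delta=-4.4783 Bond=153.9815
(3,2): Delta=-0.9851 Bond=62.5316
(3,3): Delta=-0.0837 Bond=22.9707
V0=26.4755

Under the risk-neutral measure, an up-move has probability p* = (R−d)/(u−d) = 0.7174 and values discount at R = 1.01.
Terminal values V(4,·): V(4,0)=42.0500, V(4,1)=84.8900, V(4,2)=37.1100, V(4,3)=19.4900, V(4,4)=16.9800
  t=3,j=0: stock 13.8350 → up 15.7719 (V=84.8900), down 9.4078 (V=42.0500). Price 72.0624; hedge Δ=6.7315, bond B=-21.0680.
  t=3,j=1: stock 23.1940 → up 26.4411 (V=37.1100), down 15.7719 (V=84.8900). Price 50.1119; hedge Δ=-4.4783, bond B=153.9815.
  t=3,j=2: stock 38.8840 → up 44.3278 (V=19.4900), down 26.4411 (V=37.1100). Price 24.2273; hedge Δ=-0.9851, bond B=62.5316.
  t=3,j=3: stock 65.1879 → up 74.3142 (V=16.9800), down 44.3278 (V=19.4900). Price 17.5142; hedge Δ=-0.0837, bond B=22.9707.
  t=2,j=0: stock 20.3456 → up 23.1940 (V=50.1119), down 13.8350 (V=72.0624). Price 55.7577; hedge Δ=-2.3454, bond B=103.4762.
  t=2,j=1: stock 34.1088 → up 38.8840 (V=24.2273), down 23.1940 (V=50.1119). Price 31.2302; hedge Δ=-1.6497, bond B=87.5012.
  t=2,j=2: stock 57.1824 → up 65.1879 (V=17.5142), down 38.8840 (V=24.2273). Price 19.2192; hedge Δ=-0.2552, bond B=33.8129.
  t=1,j=0: stock 29.9200 → up 34.1088 (V=31.2302), down 20.3456 (V=55.7577). Price 37.7841; hedge Δ=-1.7821, bond B=91.1048.
  t=1,j=1: stock 50.1600 → up 57.1824 (V=19.2192), down 34.1088 (V=31.2302). Price 22.3897; hedge Δ=-0.5206, bond B=48.5006.
  t=0,j=0: stock 44.0000 → up 50.1600 (V=22.3897), down 29.9200 (V=37.7841). Price 26.4755; hedge Δ=-0.7606, bond B=59.9415.
The time-0 hedge costs 26.4755, which is the no-arbitrage price.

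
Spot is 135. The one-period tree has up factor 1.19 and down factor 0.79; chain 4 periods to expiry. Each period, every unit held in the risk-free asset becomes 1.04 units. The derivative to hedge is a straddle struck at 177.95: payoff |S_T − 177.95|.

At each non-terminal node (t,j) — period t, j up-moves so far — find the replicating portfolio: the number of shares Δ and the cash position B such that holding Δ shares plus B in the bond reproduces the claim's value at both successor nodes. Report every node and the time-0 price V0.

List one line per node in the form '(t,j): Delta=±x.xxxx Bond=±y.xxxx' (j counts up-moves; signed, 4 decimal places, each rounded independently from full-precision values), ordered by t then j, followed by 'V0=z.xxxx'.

Since d<R<u, set p* = (R−d)/(u−d) = 0.6250; price each node as the discounted p*-expectation of its children.
Terminal values V(4,·): V(4,0)=125.3674, V(4,1)=98.7433, V(4,2)=58.6386, V(4,3)=1.7722, V(4,4)=92.7708
(3,0): S=66.5603. Δ = (V_up−V_dn)/(S_up−S_dn) = (98.7433−125.3674)/(79.2067−52.5826) = -1.0000. V = [p*·98.7433 + (1−p*)·125.3674]/1.04 = 104.5455. B = V − Δ·S = 171.1058.
(3,1): S=100.2617. Δ = (V_up−V_dn)/(S_up−S_dn) = (58.6386−98.7433)/(119.3114−79.2067) = -1.0000. V = [p*·58.6386 + (1−p*)·98.7433]/1.04 = 70.8441. B = V − Δ·S = 171.1058.
(3,2): S=151.0271. Δ = (V_up−V_dn)/(S_up−S_dn) = (1.7722−58.6386)/(179.7222−119.3114) = -0.9413. V = [p*·1.7722 + (1−p*)·58.6386]/1.04 = 22.2088. B = V − Δ·S = 164.3748.
(3,3): S=227.4965. Δ = (V_up−V_dn)/(S_up−S_dn) = (92.7708−1.7722)/(270.7208−179.7222) = 1.0000. V = [p*·92.7708 + (1−p*)·1.7722]/1.04 = 56.3907. B = V − Δ·S = -171.1058.
(2,0): S=84.2535. Δ = (V_up−V_dn)/(S_up−S_dn) = (70.8441−104.5455)/(100.2617−66.5603) = -1.0000. V = [p*·70.8441 + (1−p*)·104.5455]/1.04 = 80.2713. B = V − Δ·S = 164.5248.
(2,1): S=126.9135. Δ = (V_up−V_dn)/(S_up−S_dn) = (22.2088−70.8441)/(151.0271−100.2617) = -0.9580. V = [p*·22.2088 + (1−p*)·70.8441]/1.04 = 38.8914. B = V − Δ·S = 160.4797.
(2,2): S=191.1735. Δ = (V_up−V_dn)/(S_up−S_dn) = (56.3907−22.2088)/(227.4965−151.0271) = 0.4470. V = [p*·56.3907 + (1−p*)·22.2088]/1.04 = 41.8966. B = V − Δ·S = -43.5582.
(1,0): S=106.6500. Δ = (V_up−V_dn)/(S_up−S_dn) = (38.8914−80.2713)/(126.9135−84.2535) = -0.9700. V = [p*·38.8914 + (1−p*)·80.2713]/1.04 = 52.3162. B = V − Δ·S = 155.7660.
(1,1): S=160.6500. Δ = (V_up−V_dn)/(S_up−S_dn) = (41.8966−38.8914)/(191.1735−126.9135) = 0.0468. V = [p*·41.8966 + (1−p*)·38.8914]/1.04 = 39.2016. B = V − Δ·S = 31.6885.
(0,0): S=135.0000. Δ = (V_up−V_dn)/(S_up−S_dn) = (39.2016−52.3162)/(160.6500−106.6500) = -0.2429. V = [p*·39.2016 + (1−p*)·52.3162]/1.04 = 42.4226. B = V − Δ·S = 75.2092.
The time-0 hedge costs 42.4226, which is the no-arbitrage price.

(0,0): Delta=-0.2429 Bond=75.2092
(1,0): Delta=-0.9700 Bond=155.7660
(1,1): Delta=0.0468 Bond=31.6885
(2,0): Delta=-1.0000 Bond=164.5248
(2,1): Delta=-0.9580 Bond=160.4797
(2,2): Delta=0.4470 Bond=-43.5582
(3,0): Delta=-1.0000 Bond=171.1058
(3,1): Delta=-1.0000 Bond=171.1058
(3,2): Delta=-0.9413 Bond=164.3748
(3,3): Delta=1.0000 Bond=-171.1058
V0=42.4226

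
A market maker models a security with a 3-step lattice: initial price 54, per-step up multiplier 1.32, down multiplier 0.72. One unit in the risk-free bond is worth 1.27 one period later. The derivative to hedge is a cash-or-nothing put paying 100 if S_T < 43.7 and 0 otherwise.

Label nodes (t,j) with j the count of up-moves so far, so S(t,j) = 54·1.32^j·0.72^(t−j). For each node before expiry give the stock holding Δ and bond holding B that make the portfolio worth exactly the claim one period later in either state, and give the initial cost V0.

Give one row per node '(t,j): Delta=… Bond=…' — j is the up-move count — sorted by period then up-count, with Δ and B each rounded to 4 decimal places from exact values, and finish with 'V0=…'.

(0,0): Delta=-0.2924 Bond=16.7476
(1,0): Delta=-3.0941 Bond=130.2003
(1,1): Delta=-0.1534 Bond=11.3667
(2,0): Delta=0.0000 Bond=78.7402
(2,1): Delta=-3.2475 Bond=173.2283
(2,2): Delta=0.0000 Bond=0.0000
V0=0.9606

No-arbitrage ⇒ martingale measure with p* = (R−d)/(u−d) = 0.9167.
Terminal values V(3,·): V(3,0)=100.0000, V(3,1)=100.0000, V(3,2)=0.0000, V(3,3)=0.0000
Node (2,0) S=27.9936: V=(p*·100.0000+(1−p*)·100.0000)/1.27=78.7402; Δ=(100.0000−100.0000)/(36.9516−20.1554)=0.0000; B=V−Δ·S=78.7402
Node (2,1) S=51.3216: V=(p*·0.0000+(1−p*)·100.0000)/1.27=6.5617; Δ=(0.0000−100.0000)/(67.7445−36.9516)=-3.2475; B=V−Δ·S=173.2283
Node (2,2) S=94.0896: V=(p*·0.0000+(1−p*)·0.0000)/1.27=0.0000; Δ=(0.0000−0.0000)/(124.1983−67.7445)=0.0000; B=V−Δ·S=0.0000
Node (1,0) S=38.8800: V=(p*·6.5617+(1−p*)·78.7402)/1.27=9.9028; Δ=(6.5617−78.7402)/(51.3216−27.9936)=-3.0941; B=V−Δ·S=130.2003
Node (1,1) S=71.2800: V=(p*·0.0000+(1−p*)·6.5617)/1.27=0.4306; Δ=(0.0000−6.5617)/(94.0896−51.3216)=-0.1534; B=V−Δ·S=11.3667
Node (0,0) S=54.0000: V=(p*·0.4306+(1−p*)·9.9028)/1.27=0.9606; Δ=(0.4306−9.9028)/(71.2800−38.8800)=-0.2924; B=V−Δ·S=16.7476
Check: Δ(0,0)·S0 + B(0,0) = 0.9606 = V0.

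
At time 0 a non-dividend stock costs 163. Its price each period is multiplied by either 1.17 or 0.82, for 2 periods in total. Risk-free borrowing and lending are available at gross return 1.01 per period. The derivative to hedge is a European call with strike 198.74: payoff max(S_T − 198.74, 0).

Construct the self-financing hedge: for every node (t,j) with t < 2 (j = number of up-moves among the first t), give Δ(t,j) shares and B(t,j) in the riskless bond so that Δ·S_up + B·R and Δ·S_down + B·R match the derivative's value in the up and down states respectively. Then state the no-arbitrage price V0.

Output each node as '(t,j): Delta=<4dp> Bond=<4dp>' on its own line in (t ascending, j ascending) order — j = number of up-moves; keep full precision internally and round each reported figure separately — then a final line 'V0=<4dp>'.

Risk-neutral probability p* = (R−d)/(u−d) = (1.01−0.82)/(1.17−0.82) = 0.5429.
At expiry t=2: V(2,0)=0.0000, V(2,1)=0.0000, V(2,2)=24.3907
  t=1,j=0: stock 133.6600 → up 156.3822 (V=0.0000), down 109.6012 (V=0.0000). Price 0.0000; hedge Δ=0.0000, bond B=0.0000.
  t=1,j=1: stock 190.7100 → up 223.1307 (V=24.3907), down 156.3822 (V=0.0000). Price 13.1096; hedge Δ=0.3654, bond B=-56.5781.
  t=0,j=0: stock 163.0000 → up 190.7100 (V=13.1096), down 133.6600 (V=0.0000). Price 7.0462; hedge Δ=0.2298, bond B=-30.4098.
Check: Δ(0,0)·S0 + B(0,0) = 7.0462 = V0.

(0,0): Delta=0.2298 Bond=-30.4098
(1,0): Delta=0.0000 Bond=0.0000
(1,1): Delta=0.3654 Bond=-56.5781
V0=7.0462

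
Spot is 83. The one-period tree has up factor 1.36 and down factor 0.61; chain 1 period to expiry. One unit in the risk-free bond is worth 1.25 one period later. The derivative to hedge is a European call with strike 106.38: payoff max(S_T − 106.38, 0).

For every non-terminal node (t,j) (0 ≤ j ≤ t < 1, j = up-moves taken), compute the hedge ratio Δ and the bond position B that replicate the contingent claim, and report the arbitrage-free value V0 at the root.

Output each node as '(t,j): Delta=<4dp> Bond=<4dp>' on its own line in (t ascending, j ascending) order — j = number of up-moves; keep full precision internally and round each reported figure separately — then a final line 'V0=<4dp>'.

Since d<R<u, set p* = (R−d)/(u−d) = 0.8533; price each node as the discounted p*-expectation of its children.
Terminal payoffs: V(1,0)=0.0000, V(1,1)=6.5000
Node (0,0) S=83.0000: V=(p*·6.5000+(1−p*)·0.0000)/1.25=4.4373; Δ=(6.5000−0.0000)/(112.8800−50.6300)=0.1044; B=V−Δ·S=-4.2293
The time-0 hedge costs 4.4373, which is the no-arbitrage price.

(0,0): Delta=0.1044 Bond=-4.2293
V0=4.4373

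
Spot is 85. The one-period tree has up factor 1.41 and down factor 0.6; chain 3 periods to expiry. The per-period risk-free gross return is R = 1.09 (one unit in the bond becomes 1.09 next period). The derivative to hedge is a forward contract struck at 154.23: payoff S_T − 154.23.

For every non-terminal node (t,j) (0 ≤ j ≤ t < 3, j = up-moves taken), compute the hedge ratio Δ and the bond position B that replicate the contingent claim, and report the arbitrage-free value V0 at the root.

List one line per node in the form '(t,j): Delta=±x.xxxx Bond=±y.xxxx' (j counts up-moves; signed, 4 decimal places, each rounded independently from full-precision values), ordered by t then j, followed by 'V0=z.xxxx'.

(0,0): Delta=1.0000 Bond=-119.0939
(1,0): Delta=1.0000 Bond=-129.8123
(1,1): Delta=1.0000 Bond=-129.8123
(2,0): Delta=1.0000 Bond=-141.4954
(2,1): Delta=1.0000 Bond=-141.4954
(2,2): Delta=1.0000 Bond=-141.4954
V0=-34.0939

The replicating-portfolio and risk-neutral prices coincide; use p* = (1.09−0.6)/(1.41−0.6) = 0.6049 for the latter.
Terminal payoffs: V(3,0)=-135.8700, V(3,1)=-111.0840, V(3,2)=-52.8369, V(3,3)=84.0438
(2,0): S=30.6000. Δ = (V_up−V_dn)/(S_up−S_dn) = (-111.0840−-135.8700)/(43.1460−18.3600) = 1.0000. V = [p*·-111.0840 + (1−p*)·-135.8700]/1.09 = -110.8954. B = V − Δ·S = -141.4954.
(2,1): S=71.9100. Δ = (V_up−V_dn)/(S_up−S_dn) = (-52.8369−-111.0840)/(101.3931−43.1460) = 1.0000. V = [p*·-52.8369 + (1−p*)·-111.0840]/1.09 = -69.5854. B = V − Δ·S = -141.4954.
(2,2): S=168.9885. Δ = (V_up−V_dn)/(S_up−S_dn) = (84.0438−-52.8369)/(238.2738−101.3931) = 1.0000. V = [p*·84.0438 + (1−p*)·-52.8369]/1.09 = 27.4931. B = V − Δ·S = -141.4954.
(1,0): S=51.0000. Δ = (V_up−V_dn)/(S_up−S_dn) = (-69.5854−-110.8954)/(71.9100−30.6000) = 1.0000. V = [p*·-69.5854 + (1−p*)·-110.8954]/1.09 = -78.8123. B = V − Δ·S = -129.8123.
(1,1): S=119.8500. Δ = (V_up−V_dn)/(S_up−S_dn) = (27.4931−-69.5854)/(168.9885−71.9100) = 1.0000. V = [p*·27.4931 + (1−p*)·-69.5854]/1.09 = -9.9623. B = V − Δ·S = -129.8123.
(0,0): S=85.0000. Δ = (V_up−V_dn)/(S_up−S_dn) = (-9.9623−-78.8123)/(119.8500−51.0000) = 1.0000. V = [p*·-9.9623 + (1−p*)·-78.8123]/1.09 = -34.0939. B = V − Δ·S = -119.0939.
Check: Δ(0,0)·S0 + B(0,0) = -34.0939 = V0.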